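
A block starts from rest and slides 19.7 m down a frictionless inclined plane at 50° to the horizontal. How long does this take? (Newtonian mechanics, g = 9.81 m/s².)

a = g sin(θ) = 9.81 × sin(50°) = 7.5149 m/s²
t = √(2d/a) = √(2 × 19.7 / 7.5149) = 2.29 s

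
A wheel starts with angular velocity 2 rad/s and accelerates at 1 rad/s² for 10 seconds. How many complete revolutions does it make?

θ = ω₀t + ½αt² = 2×10 + ½×1×10² = 70.0 rad
Total revolutions = θ/(2π) = 70.0/(2π) = 11.14
Complete revolutions = ⌊11.14⌋ = 11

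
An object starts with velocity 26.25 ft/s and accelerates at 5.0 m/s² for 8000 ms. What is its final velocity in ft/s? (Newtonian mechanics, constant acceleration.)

v₀ = 26.25 ft/s × 0.3048 = 8.001 m/s
t = 8000 ms × 0.001 = 8.0 s
v = v₀ + a × t = 8.001 + 5.0 × 8.0 = 48.001 m/s
v = 48.001 m/s / 0.3048 = 157.5 ft/s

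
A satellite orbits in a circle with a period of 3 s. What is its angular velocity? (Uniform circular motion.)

ω = 2π/T = 2π/3 = 2.0944 rad/s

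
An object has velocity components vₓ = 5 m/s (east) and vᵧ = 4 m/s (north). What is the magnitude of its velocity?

|v| = √(vₓ² + vᵧ²) = √(5² + 4²) = √(41) = 6.4 m/s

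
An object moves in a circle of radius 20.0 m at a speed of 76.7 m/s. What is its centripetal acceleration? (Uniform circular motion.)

a_c = v²/r = 76.7²/20.0 = 5882.89/20.0 = 294.14 m/s²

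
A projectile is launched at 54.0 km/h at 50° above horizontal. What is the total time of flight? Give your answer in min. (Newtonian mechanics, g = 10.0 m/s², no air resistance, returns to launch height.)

v₀ = 54.0 km/h × 0.2777777777777778 = 15.0 m/s
T = 2 × v₀ × sin(θ) / g = 2 × 15.0 × sin(50°) / 10.0 = 2 × 15.0 × 0.766044 / 10.0 = 2.29813 s
T = 2.29813 s / 60.0 = 0.0383 min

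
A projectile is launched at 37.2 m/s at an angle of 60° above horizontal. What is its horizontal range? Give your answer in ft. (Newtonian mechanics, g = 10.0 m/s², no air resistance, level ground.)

R = v₀² × sin(2θ) / g = 37.2² × sin(2 × 60°) / 10.0 = 1383.84 × 0.866025 / 10.0 = 119.844 m
R = 119.844 m / 0.3048 = 393.2 ft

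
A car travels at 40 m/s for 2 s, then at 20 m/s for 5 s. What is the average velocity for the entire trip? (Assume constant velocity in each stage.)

d₁ = v₁t₁ = 40 × 2 = 80 m
d₂ = v₂t₂ = 20 × 5 = 100 m
d_total = 180 m, t_total = 7 s
v_avg = d_total/t_total = 180/7 = 25.71 m/s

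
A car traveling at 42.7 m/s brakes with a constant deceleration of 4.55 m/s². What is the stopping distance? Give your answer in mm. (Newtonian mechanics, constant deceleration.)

d = v₀² / (2a) = 42.7² / (2 × 4.55) = 1823.29 / 9.1 = 200.362 m
d = 200.362 m / 0.001 = 200400 mm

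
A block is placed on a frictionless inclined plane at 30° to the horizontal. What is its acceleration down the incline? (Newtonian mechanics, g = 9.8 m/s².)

a = g sin(θ) = 9.8 × sin(30°) = 9.8 × 0.5 = 4.9 m/s²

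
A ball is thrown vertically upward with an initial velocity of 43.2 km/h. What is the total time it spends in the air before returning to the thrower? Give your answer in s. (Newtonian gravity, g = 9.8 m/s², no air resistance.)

v₀ = 43.2 km/h × 0.2777777777777778 = 12.0 m/s
t_total = 2 × v₀ / g = 2 × 12.0 / 9.8 = 2.449 s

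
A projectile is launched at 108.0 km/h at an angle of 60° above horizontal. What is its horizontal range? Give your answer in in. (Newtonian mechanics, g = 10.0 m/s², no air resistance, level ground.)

v₀ = 108.0 km/h × 0.2777777777777778 = 30.0 m/s
R = v₀² × sin(2θ) / g = 30.0² × sin(2 × 60°) / 10.0 = 900.0 × 0.866025 / 10.0 = 77.9423 m
R = 77.9423 m / 0.0254 = 3069 in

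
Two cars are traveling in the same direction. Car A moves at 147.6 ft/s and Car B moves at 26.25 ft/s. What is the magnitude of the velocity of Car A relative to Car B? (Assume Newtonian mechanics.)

v_rel = |v_A - v_B| = |147.6 - 26.25| = 121.35 ft/s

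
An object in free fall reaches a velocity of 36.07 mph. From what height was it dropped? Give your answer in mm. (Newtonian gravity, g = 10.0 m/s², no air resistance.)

v = 36.07 mph × 0.44704 = 16.1247 m/s
h = v² / (2g) = 16.1247² / (2 × 10.0) = 13.0003 m
h = 13.0003 m / 0.001 = 13000 mm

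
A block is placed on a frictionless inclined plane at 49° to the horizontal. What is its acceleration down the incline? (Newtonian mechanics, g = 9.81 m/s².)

a = g sin(θ) = 9.81 × sin(49°) = 9.81 × 0.7547 = 7.4 m/s²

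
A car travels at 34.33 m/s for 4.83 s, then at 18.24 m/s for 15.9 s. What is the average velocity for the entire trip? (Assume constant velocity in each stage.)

d₁ = v₁t₁ = 34.33 × 4.83 = 165.8139 m
d₂ = v₂t₂ = 18.24 × 15.9 = 290.016 m
d_total = 455.8299 m, t_total = 20.73 s
v_avg = d_total/t_total = 455.8299/20.73 = 21.99 m/s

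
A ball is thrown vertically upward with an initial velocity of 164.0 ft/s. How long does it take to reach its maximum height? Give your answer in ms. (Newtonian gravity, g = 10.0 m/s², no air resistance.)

v₀ = 164.0 ft/s × 0.3048 = 49.9872 m/s
t_up = v₀ / g = 49.9872 / 10.0 = 4.99872 s
t_up = 4.99872 s / 0.001 = 4999 ms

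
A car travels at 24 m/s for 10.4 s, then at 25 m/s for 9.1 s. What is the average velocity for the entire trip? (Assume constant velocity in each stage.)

d₁ = v₁t₁ = 24 × 10.4 = 249.6 m
d₂ = v₂t₂ = 25 × 9.1 = 227.5 m
d_total = 477.1 m, t_total = 19.5 s
v_avg = d_total/t_total = 477.1/19.5 = 24.47 m/s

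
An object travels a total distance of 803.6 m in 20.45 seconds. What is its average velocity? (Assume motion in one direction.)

v_avg = Δd / Δt = 803.6 / 20.45 = 39.3 m/s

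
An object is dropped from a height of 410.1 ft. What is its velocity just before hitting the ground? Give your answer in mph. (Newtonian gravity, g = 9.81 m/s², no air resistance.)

h = 410.1 ft × 0.3048 = 124.998 m
v = √(2gh) = √(2 × 9.81 × 124.998) = 49.5223 m/s
v = 49.5223 m/s / 0.44704 = 110.8 mph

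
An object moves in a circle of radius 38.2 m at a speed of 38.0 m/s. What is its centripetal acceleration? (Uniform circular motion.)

a_c = v²/r = 38.0²/38.2 = 1444.0/38.2 = 37.8 m/s²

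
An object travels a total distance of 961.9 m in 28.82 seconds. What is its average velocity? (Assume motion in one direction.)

v_avg = Δd / Δt = 961.9 / 28.82 = 33.38 m/s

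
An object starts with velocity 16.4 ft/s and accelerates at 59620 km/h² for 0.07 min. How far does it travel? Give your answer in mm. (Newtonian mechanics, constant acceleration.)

v₀ = 16.4 ft/s × 0.3048 = 4.99872 m/s
a = 59620 km/h² × 7.716049382716049e-05 = 4.60031 m/s²
t = 0.07 min × 60.0 = 4.2 s
d = v₀ × t + ½ × a × t² = 4.99872 × 4.2 + 0.5 × 4.60031 × 4.2² = 61.5694 m
d = 61.5694 m / 0.001 = 61570 mm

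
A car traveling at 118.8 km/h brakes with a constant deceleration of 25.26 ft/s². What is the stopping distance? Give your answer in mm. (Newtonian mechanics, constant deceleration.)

v₀ = 118.8 km/h × 0.2777777777777778 = 33.0 m/s
a = 25.26 ft/s² × 0.3048 = 7.69925 m/s²
d = v₀² / (2a) = 33.0² / (2 × 7.69925) = 1089.0 / 15.3985 = 70.7212 m
d = 70.7212 m / 0.001 = 70720 mm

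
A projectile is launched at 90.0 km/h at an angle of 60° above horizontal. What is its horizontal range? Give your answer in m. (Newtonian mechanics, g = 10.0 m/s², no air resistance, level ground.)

v₀ = 90.0 km/h × 0.2777777777777778 = 25.0 m/s
R = v₀² × sin(2θ) / g = 25.0² × sin(2 × 60°) / 10.0 = 625.0 × 0.866025 / 10.0 = 54.13 m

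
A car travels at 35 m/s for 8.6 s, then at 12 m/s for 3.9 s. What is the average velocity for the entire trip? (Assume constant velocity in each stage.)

d₁ = v₁t₁ = 35 × 8.6 = 301.0 m
d₂ = v₂t₂ = 12 × 3.9 = 46.8 m
d_total = 347.8 m, t_total = 12.5 s
v_avg = d_total/t_total = 347.8/12.5 = 27.82 m/s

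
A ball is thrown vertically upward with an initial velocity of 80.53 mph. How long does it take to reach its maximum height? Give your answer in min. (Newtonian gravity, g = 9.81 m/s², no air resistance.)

v₀ = 80.53 mph × 0.44704 = 36.0001 m/s
t_up = v₀ / g = 36.0001 / 9.81 = 3.66973 s
t_up = 3.66973 s / 60.0 = 0.06116 min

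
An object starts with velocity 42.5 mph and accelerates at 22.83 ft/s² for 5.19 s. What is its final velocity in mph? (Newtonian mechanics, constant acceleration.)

v₀ = 42.5 mph × 0.44704 = 18.9992 m/s
a = 22.83 ft/s² × 0.3048 = 6.95858 m/s²
v = v₀ + a × t = 18.9992 + 6.95858 × 5.19 = 55.1142 m/s
v = 55.1142 m/s / 0.44704 = 123.3 mph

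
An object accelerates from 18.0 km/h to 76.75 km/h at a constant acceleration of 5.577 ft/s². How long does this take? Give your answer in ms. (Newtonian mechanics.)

v₀ = 18.0 km/h × 0.2777777777777778 = 5.0 m/s
v = 76.75 km/h × 0.2777777777777778 = 21.3194 m/s
a = 5.577 ft/s² × 0.3048 = 1.69987 m/s²
t = (v - v₀) / a = (21.3194 - 5.0) / 1.69987 = 9.60038 s
t = 9.60038 s / 0.001 = 9600 ms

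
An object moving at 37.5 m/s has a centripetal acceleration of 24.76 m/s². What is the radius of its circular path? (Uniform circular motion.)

r = v²/a_c = 37.5²/24.76 = 56.8 m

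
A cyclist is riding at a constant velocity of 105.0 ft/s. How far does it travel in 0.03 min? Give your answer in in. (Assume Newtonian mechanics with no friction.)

v = 105.0 ft/s × 0.3048 = 32.004 m/s
t = 0.03 min × 60.0 = 1.8 s
d = v × t = 32.004 × 1.8 = 57.6072 m
d = 57.6072 m / 0.0254 = 2268 in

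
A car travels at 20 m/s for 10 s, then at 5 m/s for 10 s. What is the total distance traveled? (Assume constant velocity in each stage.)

d₁ = v₁t₁ = 20 × 10 = 200 m
d₂ = v₂t₂ = 5 × 10 = 50 m
d_total = 200 + 50 = 250 m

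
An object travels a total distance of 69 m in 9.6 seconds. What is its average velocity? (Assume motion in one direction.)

v_avg = Δd / Δt = 69 / 9.6 = 7.19 m/s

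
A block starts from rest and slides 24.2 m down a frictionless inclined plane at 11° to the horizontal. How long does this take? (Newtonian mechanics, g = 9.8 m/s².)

a = g sin(θ) = 9.8 × sin(11°) = 1.8699 m/s²
t = √(2d/a) = √(2 × 24.2 / 1.8699) = 5.09 s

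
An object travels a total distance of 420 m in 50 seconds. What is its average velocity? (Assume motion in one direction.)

v_avg = Δd / Δt = 420 / 50 = 8.4 m/s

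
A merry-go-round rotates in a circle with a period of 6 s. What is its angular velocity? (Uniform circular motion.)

ω = 2π/T = 2π/6 = 1.0472 rad/s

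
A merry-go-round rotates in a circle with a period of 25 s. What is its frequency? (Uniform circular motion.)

f = 1/T = 1/25 = 0.04 Hz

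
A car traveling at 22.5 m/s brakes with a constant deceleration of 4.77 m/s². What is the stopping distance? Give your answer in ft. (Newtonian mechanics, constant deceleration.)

d = v₀² / (2a) = 22.5² / (2 × 4.77) = 506.25 / 9.54 = 53.066 m
d = 53.066 m / 0.3048 = 174.1 ft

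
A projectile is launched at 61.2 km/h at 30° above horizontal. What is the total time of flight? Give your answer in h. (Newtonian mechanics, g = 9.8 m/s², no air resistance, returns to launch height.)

v₀ = 61.2 km/h × 0.2777777777777778 = 17.0 m/s
T = 2 × v₀ × sin(θ) / g = 2 × 17.0 × sin(30°) / 9.8 = 2 × 17.0 × 0.5 / 9.8 = 1.73469 s
T = 1.73469 s / 3600.0 = 0.0004819 h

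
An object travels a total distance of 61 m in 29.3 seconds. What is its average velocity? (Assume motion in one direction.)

v_avg = Δd / Δt = 61 / 29.3 = 2.08 m/s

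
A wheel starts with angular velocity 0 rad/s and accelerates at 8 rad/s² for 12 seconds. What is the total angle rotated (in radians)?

θ = ω₀t + ½αt² = 0×12 + ½×8×12² = 576.0 rad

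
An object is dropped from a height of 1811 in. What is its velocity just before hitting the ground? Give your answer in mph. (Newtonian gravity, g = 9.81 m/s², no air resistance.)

h = 1811 in × 0.0254 = 45.9994 m
v = √(2gh) = √(2 × 9.81 × 45.9994) = 30.0418 m/s
v = 30.0418 m/s / 0.44704 = 67.2 mph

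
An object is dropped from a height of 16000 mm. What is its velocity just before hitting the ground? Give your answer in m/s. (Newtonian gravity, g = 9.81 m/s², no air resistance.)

h = 16000 mm × 0.001 = 16.0 m
v = √(2gh) = √(2 × 9.81 × 16.0) = 17.72 m/s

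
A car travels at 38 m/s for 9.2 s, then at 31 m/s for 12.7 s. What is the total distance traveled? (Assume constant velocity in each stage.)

d₁ = v₁t₁ = 38 × 9.2 = 349.6 m
d₂ = v₂t₂ = 31 × 12.7 = 393.7 m
d_total = 349.6 + 393.7 = 743.3 m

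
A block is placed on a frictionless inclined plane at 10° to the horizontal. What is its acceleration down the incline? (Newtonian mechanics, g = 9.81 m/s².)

a = g sin(θ) = 9.81 × sin(10°) = 9.81 × 0.1736 = 1.7 m/s²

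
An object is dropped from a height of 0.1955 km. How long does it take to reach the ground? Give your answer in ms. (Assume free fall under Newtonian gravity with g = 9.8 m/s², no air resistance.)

h = 0.1955 km × 1000.0 = 195.5 m
t = √(2h/g) = √(2 × 195.5 / 9.8) = 6.31648 s
t = 6.31648 s / 0.001 = 6316 ms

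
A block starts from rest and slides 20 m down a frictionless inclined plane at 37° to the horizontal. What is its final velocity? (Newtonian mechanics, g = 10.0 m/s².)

a = g sin(θ) = 10.0 × sin(37°) = 6.0182 m/s²
v = √(2ad) = √(2 × 6.0182 × 20) = 15.52 m/s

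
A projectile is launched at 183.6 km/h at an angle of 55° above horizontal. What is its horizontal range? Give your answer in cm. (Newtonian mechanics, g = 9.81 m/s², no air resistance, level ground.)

v₀ = 183.6 km/h × 0.2777777777777778 = 51.0 m/s
R = v₀² × sin(2θ) / g = 51.0² × sin(2 × 55°) / 9.81 = 2601.0 × 0.939693 / 9.81 = 249.148 m
R = 249.148 m / 0.01 = 24910 cm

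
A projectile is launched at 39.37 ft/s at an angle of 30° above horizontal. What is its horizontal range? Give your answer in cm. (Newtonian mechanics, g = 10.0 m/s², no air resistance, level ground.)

v₀ = 39.37 ft/s × 0.3048 = 12.0 m/s
R = v₀² × sin(2θ) / g = 12.0² × sin(2 × 30°) / 10.0 = 144.0 × 0.866025 / 10.0 = 12.4708 m
R = 12.4708 m / 0.01 = 1247 cm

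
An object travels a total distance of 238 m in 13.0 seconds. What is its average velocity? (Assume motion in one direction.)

v_avg = Δd / Δt = 238 / 13.0 = 18.31 m/s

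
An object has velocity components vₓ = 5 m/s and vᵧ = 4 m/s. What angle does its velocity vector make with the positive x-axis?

θ = arctan(vᵧ/vₓ) = arctan(4/5) = 38.66°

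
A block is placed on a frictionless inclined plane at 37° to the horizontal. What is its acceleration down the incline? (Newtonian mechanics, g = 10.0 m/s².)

a = g sin(θ) = 10.0 × sin(37°) = 10.0 × 0.6018 = 6.02 m/s²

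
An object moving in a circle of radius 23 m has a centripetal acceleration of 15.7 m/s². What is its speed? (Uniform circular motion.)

v = √(a_c × r) = √(15.7 × 23) = 19.0 m/s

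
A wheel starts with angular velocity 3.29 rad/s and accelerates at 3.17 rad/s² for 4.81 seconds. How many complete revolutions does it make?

θ = ω₀t + ½αt² = 3.29×4.81 + ½×3.17×4.81² = 52.4956185 rad
Total revolutions = θ/(2π) = 52.4956185/(2π) = 8.35
Complete revolutions = ⌊8.35⌋ = 8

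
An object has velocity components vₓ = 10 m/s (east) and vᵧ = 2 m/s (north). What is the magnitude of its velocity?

|v| = √(vₓ² + vᵧ²) = √(10² + 2²) = √(104) = 10.2 m/s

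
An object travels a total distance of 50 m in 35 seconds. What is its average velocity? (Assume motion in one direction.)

v_avg = Δd / Δt = 50 / 35 = 1.43 m/s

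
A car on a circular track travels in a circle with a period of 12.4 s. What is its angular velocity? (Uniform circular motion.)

ω = 2π/T = 2π/12.4 = 0.5067 rad/s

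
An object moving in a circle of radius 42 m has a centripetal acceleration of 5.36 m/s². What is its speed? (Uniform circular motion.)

v = √(a_c × r) = √(5.36 × 42) = 15.0 m/s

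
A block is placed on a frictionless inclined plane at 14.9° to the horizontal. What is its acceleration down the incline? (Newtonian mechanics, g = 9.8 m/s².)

a = g sin(θ) = 9.8 × sin(14.9°) = 9.8 × 0.2571 = 2.52 m/s²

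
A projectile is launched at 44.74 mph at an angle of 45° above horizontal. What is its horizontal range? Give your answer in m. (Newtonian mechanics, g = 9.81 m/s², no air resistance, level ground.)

v₀ = 44.74 mph × 0.44704 = 20.0006 m/s
R = v₀² × sin(2θ) / g = 20.0006² × sin(2 × 45°) / 9.81 = 400.024 × 1.0 / 9.81 = 40.78 m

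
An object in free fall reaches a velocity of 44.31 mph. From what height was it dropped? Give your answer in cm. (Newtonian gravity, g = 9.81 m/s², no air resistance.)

v = 44.31 mph × 0.44704 = 19.8083 m/s
h = v² / (2g) = 19.8083² / (2 × 9.81) = 19.9984 m
h = 19.9984 m / 0.01 = 2000 cm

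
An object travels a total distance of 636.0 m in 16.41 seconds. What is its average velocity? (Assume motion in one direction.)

v_avg = Δd / Δt = 636.0 / 16.41 = 38.76 m/s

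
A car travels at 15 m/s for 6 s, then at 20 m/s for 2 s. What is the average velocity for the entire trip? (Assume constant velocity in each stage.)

d₁ = v₁t₁ = 15 × 6 = 90 m
d₂ = v₂t₂ = 20 × 2 = 40 m
d_total = 130 m, t_total = 8 s
v_avg = d_total/t_total = 130/8 = 16.25 m/s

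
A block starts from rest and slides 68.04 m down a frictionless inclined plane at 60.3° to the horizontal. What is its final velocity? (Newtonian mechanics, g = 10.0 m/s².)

a = g sin(θ) = 10.0 × sin(60.3°) = 8.6863 m/s²
v = √(2ad) = √(2 × 8.6863 × 68.04) = 34.38 m/s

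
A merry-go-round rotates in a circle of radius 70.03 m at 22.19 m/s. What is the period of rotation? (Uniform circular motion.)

T = 2πr/v = 2π×70.03/22.19 = 19.83 s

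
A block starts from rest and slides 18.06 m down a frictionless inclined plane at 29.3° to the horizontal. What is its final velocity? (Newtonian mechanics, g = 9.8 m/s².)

a = g sin(θ) = 9.8 × sin(29.3°) = 4.7959 m/s²
v = √(2ad) = √(2 × 4.7959 × 18.06) = 13.16 m/s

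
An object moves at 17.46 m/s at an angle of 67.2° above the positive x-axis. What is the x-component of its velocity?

vₓ = v cos(θ) = 17.46 × cos(67.2°) = 6.77 m/s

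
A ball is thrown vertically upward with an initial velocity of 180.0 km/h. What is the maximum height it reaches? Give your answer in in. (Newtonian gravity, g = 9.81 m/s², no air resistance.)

v₀ = 180.0 km/h × 0.2777777777777778 = 50.0 m/s
h_max = v₀² / (2g) = 50.0² / (2 × 9.81) = 2500.0 / 19.62 = 127.421 m
h_max = 127.421 m / 0.0254 = 5017 in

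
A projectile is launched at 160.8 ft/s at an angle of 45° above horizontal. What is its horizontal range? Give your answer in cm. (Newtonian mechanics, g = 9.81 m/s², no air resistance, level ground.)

v₀ = 160.8 ft/s × 0.3048 = 49.0118 m/s
R = v₀² × sin(2θ) / g = 49.0118² × sin(2 × 45°) / 9.81 = 2402.16 × 1.0 / 9.81 = 244.869 m
R = 244.869 m / 0.01 = 24490 cm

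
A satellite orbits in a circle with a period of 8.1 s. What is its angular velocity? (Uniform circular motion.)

ω = 2π/T = 2π/8.1 = 0.7757 rad/s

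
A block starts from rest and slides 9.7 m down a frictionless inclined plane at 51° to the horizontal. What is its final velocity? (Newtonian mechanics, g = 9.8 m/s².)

a = g sin(θ) = 9.8 × sin(51°) = 7.616 m/s²
v = √(2ad) = √(2 × 7.616 × 9.7) = 12.16 m/s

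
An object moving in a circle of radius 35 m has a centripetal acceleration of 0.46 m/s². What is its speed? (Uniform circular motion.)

v = √(a_c × r) = √(0.46 × 35) = 4.01 m/s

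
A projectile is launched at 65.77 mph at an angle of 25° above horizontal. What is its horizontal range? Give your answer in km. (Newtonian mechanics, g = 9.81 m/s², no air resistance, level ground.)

v₀ = 65.77 mph × 0.44704 = 29.4018 m/s
R = v₀² × sin(2θ) / g = 29.4018² × sin(2 × 25°) / 9.81 = 864.466 × 0.766044 / 9.81 = 67.5045 m
R = 67.5045 m / 1000.0 = 0.0675 km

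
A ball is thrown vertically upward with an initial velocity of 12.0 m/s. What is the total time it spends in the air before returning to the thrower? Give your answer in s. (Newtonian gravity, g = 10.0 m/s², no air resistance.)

t_total = 2 × v₀ / g = 2 × 12.0 / 10.0 = 2.4 s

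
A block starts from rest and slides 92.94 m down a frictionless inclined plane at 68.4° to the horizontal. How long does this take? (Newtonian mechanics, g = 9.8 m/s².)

a = g sin(θ) = 9.8 × sin(68.4°) = 9.1118 m/s²
t = √(2d/a) = √(2 × 92.94 / 9.1118) = 4.52 s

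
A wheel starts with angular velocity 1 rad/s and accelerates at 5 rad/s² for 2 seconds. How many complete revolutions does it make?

θ = ω₀t + ½αt² = 1×2 + ½×5×2² = 12.0 rad
Total revolutions = θ/(2π) = 12.0/(2π) = 1.91
Complete revolutions = ⌊1.91⌋ = 1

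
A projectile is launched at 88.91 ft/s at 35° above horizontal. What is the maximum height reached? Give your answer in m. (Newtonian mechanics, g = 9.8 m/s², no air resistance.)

v₀ = 88.91 ft/s × 0.3048 = 27.0998 m/s
H = v₀² × sin²(θ) / (2g) = 27.0998² × sin(35°)² / (2 × 9.8) = 734.399 × 0.32899 / 19.6 = 12.33 m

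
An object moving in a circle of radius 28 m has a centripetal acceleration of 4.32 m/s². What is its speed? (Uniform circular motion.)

v = √(a_c × r) = √(4.32 × 28) = 11.0 m/s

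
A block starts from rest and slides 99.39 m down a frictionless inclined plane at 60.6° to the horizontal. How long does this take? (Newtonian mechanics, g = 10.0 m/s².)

a = g sin(θ) = 10.0 × sin(60.6°) = 8.7121 m/s²
t = √(2d/a) = √(2 × 99.39 / 8.7121) = 4.78 s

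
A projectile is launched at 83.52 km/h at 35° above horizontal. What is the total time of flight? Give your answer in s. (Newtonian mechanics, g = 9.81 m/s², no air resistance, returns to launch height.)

v₀ = 83.52 km/h × 0.2777777777777778 = 23.2 m/s
T = 2 × v₀ × sin(θ) / g = 2 × 23.2 × sin(35°) / 9.81 = 2 × 23.2 × 0.573576 / 9.81 = 2.713 s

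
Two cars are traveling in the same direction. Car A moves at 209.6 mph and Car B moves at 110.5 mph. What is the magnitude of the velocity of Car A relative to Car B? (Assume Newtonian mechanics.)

v_rel = |v_A - v_B| = |209.6 - 110.5| = 99.1 mph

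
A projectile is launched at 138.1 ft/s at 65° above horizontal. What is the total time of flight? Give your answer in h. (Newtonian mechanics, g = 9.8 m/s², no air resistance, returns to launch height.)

v₀ = 138.1 ft/s × 0.3048 = 42.0929 m/s
T = 2 × v₀ × sin(θ) / g = 2 × 42.0929 × sin(65°) / 9.8 = 2 × 42.0929 × 0.906308 / 9.8 = 7.78554 s
T = 7.78554 s / 3600.0 = 0.002163 h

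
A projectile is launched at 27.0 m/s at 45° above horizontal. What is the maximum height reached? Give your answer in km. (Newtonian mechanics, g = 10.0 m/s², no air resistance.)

H = v₀² × sin²(θ) / (2g) = 27.0² × sin(45°)² / (2 × 10.0) = 729.0 × 0.5 / 20.0 = 18.225 m
H = 18.225 m / 1000.0 = 0.01823 km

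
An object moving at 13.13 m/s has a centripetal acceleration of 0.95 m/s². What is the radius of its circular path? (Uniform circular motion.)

r = v²/a_c = 13.13²/0.95 = 181.47 m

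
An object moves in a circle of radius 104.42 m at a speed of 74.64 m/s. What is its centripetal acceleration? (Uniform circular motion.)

a_c = v²/r = 74.64²/104.42 = 5571.1296/104.42 = 53.35 m/s²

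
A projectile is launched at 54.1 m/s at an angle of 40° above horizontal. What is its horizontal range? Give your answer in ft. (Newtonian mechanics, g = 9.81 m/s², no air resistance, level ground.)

R = v₀² × sin(2θ) / g = 54.1² × sin(2 × 40°) / 9.81 = 2926.81 × 0.984808 / 9.81 = 293.817 m
R = 293.817 m / 0.3048 = 964.0 ft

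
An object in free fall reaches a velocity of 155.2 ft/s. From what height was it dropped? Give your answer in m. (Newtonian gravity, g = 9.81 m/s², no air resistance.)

v = 155.2 ft/s × 0.3048 = 47.305 m/s
h = v² / (2g) = 47.305² / (2 × 9.81) = 114.1 m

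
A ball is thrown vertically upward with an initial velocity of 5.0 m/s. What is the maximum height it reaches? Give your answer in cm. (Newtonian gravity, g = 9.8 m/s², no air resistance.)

h_max = v₀² / (2g) = 5.0² / (2 × 9.8) = 25.0 / 19.6 = 1.27551 m
h_max = 1.27551 m / 0.01 = 127.6 cm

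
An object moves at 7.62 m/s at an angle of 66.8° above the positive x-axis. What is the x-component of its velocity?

vₓ = v cos(θ) = 7.62 × cos(66.8°) = 3.0 m/s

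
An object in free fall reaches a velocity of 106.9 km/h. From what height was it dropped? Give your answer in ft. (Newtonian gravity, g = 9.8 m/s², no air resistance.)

v = 106.9 km/h × 0.2777777777777778 = 29.6944 m/s
h = v² / (2g) = 29.6944² / (2 × 9.8) = 44.9876 m
h = 44.9876 m / 0.3048 = 147.6 ft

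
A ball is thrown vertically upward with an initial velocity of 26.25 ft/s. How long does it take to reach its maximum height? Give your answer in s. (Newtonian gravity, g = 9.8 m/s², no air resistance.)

v₀ = 26.25 ft/s × 0.3048 = 8.001 m/s
t_up = v₀ / g = 8.001 / 9.8 = 0.8164 s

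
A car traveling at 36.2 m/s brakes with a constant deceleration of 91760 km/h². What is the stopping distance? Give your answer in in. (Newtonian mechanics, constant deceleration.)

a = 91760 km/h² × 7.716049382716049e-05 = 7.08025 m/s²
d = v₀² / (2a) = 36.2² / (2 × 7.08025) = 1310.44 / 14.1605 = 92.5419 m
d = 92.5419 m / 0.0254 = 3643 in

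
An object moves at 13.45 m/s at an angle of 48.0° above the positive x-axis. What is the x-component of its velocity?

vₓ = v cos(θ) = 13.45 × cos(48.0°) = 9.0 m/s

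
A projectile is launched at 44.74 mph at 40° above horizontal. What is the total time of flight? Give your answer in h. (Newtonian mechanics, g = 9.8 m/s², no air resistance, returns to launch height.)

v₀ = 44.74 mph × 0.44704 = 20.0006 m/s
T = 2 × v₀ × sin(θ) / g = 2 × 20.0006 × sin(40°) / 9.8 = 2 × 20.0006 × 0.642788 / 9.8 = 2.6237 s
T = 2.6237 s / 3600.0 = 0.0007288 h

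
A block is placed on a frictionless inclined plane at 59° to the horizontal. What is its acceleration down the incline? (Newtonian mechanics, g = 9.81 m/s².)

a = g sin(θ) = 9.81 × sin(59°) = 9.81 × 0.8572 = 8.41 m/s²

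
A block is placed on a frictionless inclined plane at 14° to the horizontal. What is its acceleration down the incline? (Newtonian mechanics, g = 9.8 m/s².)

a = g sin(θ) = 9.8 × sin(14°) = 9.8 × 0.2419 = 2.37 m/s²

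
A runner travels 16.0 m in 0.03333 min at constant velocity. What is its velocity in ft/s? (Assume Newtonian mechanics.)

t = 0.03333 min × 60.0 = 1.9998 s
v = d / t = 16.0 / 1.9998 = 8.0008 m/s
v = 8.0008 m/s / 0.3048 = 26.25 ft/s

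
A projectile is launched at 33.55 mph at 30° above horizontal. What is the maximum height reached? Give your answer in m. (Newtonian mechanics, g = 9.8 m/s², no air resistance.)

v₀ = 33.55 mph × 0.44704 = 14.9982 m/s
H = v₀² × sin²(θ) / (2g) = 14.9982² × sin(30°)² / (2 × 9.8) = 224.946 × 0.25 / 19.6 = 2.869 m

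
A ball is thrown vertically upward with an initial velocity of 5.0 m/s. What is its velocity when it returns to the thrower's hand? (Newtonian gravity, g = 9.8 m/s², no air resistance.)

By conservation of energy (no air resistance), the ball returns to the throw height with the same speed as launch, but directed downward.
|v_ground| = v₀ = 5.0 m/s
v_ground = 5.0 m/s (downward)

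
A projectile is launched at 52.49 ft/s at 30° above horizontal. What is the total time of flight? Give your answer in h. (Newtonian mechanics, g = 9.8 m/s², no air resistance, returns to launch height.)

v₀ = 52.49 ft/s × 0.3048 = 15.999 m/s
T = 2 × v₀ × sin(θ) / g = 2 × 15.999 × sin(30°) / 9.8 = 2 × 15.999 × 0.5 / 9.8 = 1.63255 s
T = 1.63255 s / 3600.0 = 0.0004535 h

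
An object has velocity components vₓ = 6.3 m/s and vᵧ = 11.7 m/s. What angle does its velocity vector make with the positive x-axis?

θ = arctan(vᵧ/vₓ) = arctan(11.7/6.3) = 61.7°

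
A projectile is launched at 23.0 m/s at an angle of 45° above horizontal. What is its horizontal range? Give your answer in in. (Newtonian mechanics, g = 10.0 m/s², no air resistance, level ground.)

R = v₀² × sin(2θ) / g = 23.0² × sin(2 × 45°) / 10.0 = 529.0 × 1.0 / 10.0 = 52.9 m
R = 52.9 m / 0.0254 = 2083 in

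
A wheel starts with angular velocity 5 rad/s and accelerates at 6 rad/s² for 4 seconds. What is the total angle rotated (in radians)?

θ = ω₀t + ½αt² = 5×4 + ½×6×4² = 68.0 rad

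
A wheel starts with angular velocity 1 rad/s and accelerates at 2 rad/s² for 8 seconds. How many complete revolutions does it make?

θ = ω₀t + ½αt² = 1×8 + ½×2×8² = 72.0 rad
Total revolutions = θ/(2π) = 72.0/(2π) = 11.46
Complete revolutions = ⌊11.46⌋ = 11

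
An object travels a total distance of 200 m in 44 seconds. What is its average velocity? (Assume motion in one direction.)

v_avg = Δd / Δt = 200 / 44 = 4.55 m/s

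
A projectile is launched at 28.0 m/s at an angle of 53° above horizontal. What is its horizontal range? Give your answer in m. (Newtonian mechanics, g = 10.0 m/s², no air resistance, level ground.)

R = v₀² × sin(2θ) / g = 28.0² × sin(2 × 53°) / 10.0 = 784.0 × 0.961262 / 10.0 = 75.36 m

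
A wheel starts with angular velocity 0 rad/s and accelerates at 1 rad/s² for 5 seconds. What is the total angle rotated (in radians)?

θ = ω₀t + ½αt² = 0×5 + ½×1×5² = 12.5 rad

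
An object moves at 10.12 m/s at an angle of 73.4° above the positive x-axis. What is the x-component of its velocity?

vₓ = v cos(θ) = 10.12 × cos(73.4°) = 2.89 m/s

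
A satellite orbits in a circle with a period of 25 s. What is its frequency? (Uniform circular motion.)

f = 1/T = 1/25 = 0.04 Hz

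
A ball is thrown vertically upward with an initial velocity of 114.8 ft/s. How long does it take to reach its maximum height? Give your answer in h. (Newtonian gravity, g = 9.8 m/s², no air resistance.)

v₀ = 114.8 ft/s × 0.3048 = 34.991 m/s
t_up = v₀ / g = 34.991 / 9.8 = 3.57051 s
t_up = 3.57051 s / 3600.0 = 0.0009918 h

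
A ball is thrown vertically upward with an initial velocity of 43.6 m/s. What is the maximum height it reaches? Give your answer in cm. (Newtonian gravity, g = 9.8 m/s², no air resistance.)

h_max = v₀² / (2g) = 43.6² / (2 × 9.8) = 1900.96 / 19.6 = 96.9878 m
h_max = 96.9878 m / 0.01 = 9699 cm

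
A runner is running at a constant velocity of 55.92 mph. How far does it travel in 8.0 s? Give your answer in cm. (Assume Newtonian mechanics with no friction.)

v = 55.92 mph × 0.44704 = 24.9985 m/s
d = v × t = 24.9985 × 8.0 = 199.988 m
d = 199.988 m / 0.01 = 20000 cm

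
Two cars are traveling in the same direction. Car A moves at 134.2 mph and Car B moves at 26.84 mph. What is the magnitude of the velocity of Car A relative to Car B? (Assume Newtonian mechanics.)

v_rel = |v_A - v_B| = |134.2 - 26.84| = 107.36 mph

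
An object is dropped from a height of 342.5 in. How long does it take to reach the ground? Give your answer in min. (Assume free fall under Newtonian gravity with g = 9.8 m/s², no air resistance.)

h = 342.5 in × 0.0254 = 8.6995 m
t = √(2h/g) = √(2 × 8.6995 / 9.8) = 1.33244 s
t = 1.33244 s / 60.0 = 0.02221 min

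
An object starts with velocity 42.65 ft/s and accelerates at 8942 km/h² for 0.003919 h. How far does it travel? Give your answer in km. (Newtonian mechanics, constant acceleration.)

v₀ = 42.65 ft/s × 0.3048 = 12.9997 m/s
a = 8942 km/h² × 7.716049382716049e-05 = 0.689969 m/s²
t = 0.003919 h × 3600.0 = 14.1084 s
d = v₀ × t + ½ × a × t² = 12.9997 × 14.1084 + 0.5 × 0.689969 × 14.1084² = 252.073 m
d = 252.073 m / 1000.0 = 0.2521 km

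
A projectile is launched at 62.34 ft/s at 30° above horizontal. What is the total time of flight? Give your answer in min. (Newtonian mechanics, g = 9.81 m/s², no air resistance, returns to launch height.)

v₀ = 62.34 ft/s × 0.3048 = 19.0012 m/s
T = 2 × v₀ × sin(θ) / g = 2 × 19.0012 × sin(30°) / 9.81 = 2 × 19.0012 × 0.5 / 9.81 = 1.93692 s
T = 1.93692 s / 60.0 = 0.03228 min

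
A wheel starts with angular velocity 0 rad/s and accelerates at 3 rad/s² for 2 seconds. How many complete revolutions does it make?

θ = ω₀t + ½αt² = 0×2 + ½×3×2² = 6.0 rad
Total revolutions = θ/(2π) = 6.0/(2π) = 0.95
Complete revolutions = ⌊0.95⌋ = 0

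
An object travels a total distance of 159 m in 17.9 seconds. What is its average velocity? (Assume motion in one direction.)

v_avg = Δd / Δt = 159 / 17.9 = 8.88 m/s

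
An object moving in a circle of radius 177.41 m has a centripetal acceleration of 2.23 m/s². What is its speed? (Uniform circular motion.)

v = √(a_c × r) = √(2.23 × 177.41) = 19.89 m/s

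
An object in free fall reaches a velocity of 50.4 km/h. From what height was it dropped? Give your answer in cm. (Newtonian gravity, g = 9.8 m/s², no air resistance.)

v = 50.4 km/h × 0.2777777777777778 = 14.0 m/s
h = v² / (2g) = 14.0² / (2 × 9.8) = 10.0 m
h = 10.0 m / 0.01 = 1000 cm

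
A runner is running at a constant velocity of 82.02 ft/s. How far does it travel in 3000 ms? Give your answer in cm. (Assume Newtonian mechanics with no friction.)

v = 82.02 ft/s × 0.3048 = 24.9997 m/s
t = 3000 ms × 0.001 = 3.0 s
d = v × t = 24.9997 × 3.0 = 74.9991 m
d = 74.9991 m / 0.01 = 7500 cm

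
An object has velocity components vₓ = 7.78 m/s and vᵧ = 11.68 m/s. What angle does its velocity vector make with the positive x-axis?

θ = arctan(vᵧ/vₓ) = arctan(11.68/7.78) = 56.33°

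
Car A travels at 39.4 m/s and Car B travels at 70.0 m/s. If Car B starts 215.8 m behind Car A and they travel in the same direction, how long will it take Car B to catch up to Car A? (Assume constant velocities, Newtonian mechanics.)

Relative speed: v_rel = 70.0 - 39.4 = 30.6 m/s
Time to catch: t = d₀/v_rel = 215.8/30.6 = 7.05 s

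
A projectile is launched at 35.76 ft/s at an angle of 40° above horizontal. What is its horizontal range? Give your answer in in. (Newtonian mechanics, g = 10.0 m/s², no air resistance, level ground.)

v₀ = 35.76 ft/s × 0.3048 = 10.8996 m/s
R = v₀² × sin(2θ) / g = 10.8996² × sin(2 × 40°) / 10.0 = 118.801 × 0.984808 / 10.0 = 11.6996 m
R = 11.6996 m / 0.0254 = 460.6 in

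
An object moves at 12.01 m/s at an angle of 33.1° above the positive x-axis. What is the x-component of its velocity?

vₓ = v cos(θ) = 12.01 × cos(33.1°) = 10.06 m/s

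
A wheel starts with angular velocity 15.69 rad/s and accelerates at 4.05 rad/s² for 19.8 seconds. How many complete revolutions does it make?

θ = ω₀t + ½αt² = 15.69×19.8 + ½×4.05×19.8² = 1104.543 rad
Total revolutions = θ/(2π) = 1104.543/(2π) = 175.79
Complete revolutions = ⌊175.79⌋ = 175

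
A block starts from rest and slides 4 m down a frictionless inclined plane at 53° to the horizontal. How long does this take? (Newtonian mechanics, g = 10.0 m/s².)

a = g sin(θ) = 10.0 × sin(53°) = 7.9864 m/s²
t = √(2d/a) = √(2 × 4 / 7.9864) = 1.0 s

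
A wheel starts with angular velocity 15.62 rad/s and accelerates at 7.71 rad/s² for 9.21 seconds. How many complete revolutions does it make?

θ = ω₀t + ½αt² = 15.62×9.21 + ½×7.71×9.21² = 470.8571055 rad
Total revolutions = θ/(2π) = 470.8571055/(2π) = 74.94
Complete revolutions = ⌊74.94⌋ = 74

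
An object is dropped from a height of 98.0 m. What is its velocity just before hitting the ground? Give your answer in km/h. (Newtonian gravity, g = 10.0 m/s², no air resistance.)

v = √(2gh) = √(2 × 10.0 × 98.0) = 44.2719 m/s
v = 44.2719 m/s / 0.2777777777777778 = 159.4 km/h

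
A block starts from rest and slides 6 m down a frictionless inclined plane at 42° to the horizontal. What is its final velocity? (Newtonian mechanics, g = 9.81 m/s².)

a = g sin(θ) = 9.81 × sin(42°) = 6.5642 m/s²
v = √(2ad) = √(2 × 6.5642 × 6) = 8.88 m/s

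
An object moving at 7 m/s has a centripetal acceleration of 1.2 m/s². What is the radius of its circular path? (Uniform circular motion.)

r = v²/a_c = 7²/1.2 = 40.83 m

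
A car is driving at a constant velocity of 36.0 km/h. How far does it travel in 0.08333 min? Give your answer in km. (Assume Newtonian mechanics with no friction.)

v = 36.0 km/h × 0.2777777777777778 = 10.0 m/s
t = 0.08333 min × 60.0 = 4.9998 s
d = v × t = 10.0 × 4.9998 = 49.998 m
d = 49.998 m / 1000.0 = 0.05 km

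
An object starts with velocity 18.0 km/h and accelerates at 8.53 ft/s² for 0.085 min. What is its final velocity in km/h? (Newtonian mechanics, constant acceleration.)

v₀ = 18.0 km/h × 0.2777777777777778 = 5.0 m/s
a = 8.53 ft/s² × 0.3048 = 2.59994 m/s²
t = 0.085 min × 60.0 = 5.1 s
v = v₀ + a × t = 5.0 + 2.59994 × 5.1 = 18.2597 m/s
v = 18.2597 m/s / 0.2777777777777778 = 65.73 km/h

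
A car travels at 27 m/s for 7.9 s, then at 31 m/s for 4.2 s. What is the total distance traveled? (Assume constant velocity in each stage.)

d₁ = v₁t₁ = 27 × 7.9 = 213.3 m
d₂ = v₂t₂ = 31 × 4.2 = 130.2 m
d_total = 213.3 + 130.2 = 343.5 m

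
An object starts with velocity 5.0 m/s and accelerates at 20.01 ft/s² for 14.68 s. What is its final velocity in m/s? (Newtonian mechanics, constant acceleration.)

a = 20.01 ft/s² × 0.3048 = 6.09905 m/s²
v = v₀ + a × t = 5.0 + 6.09905 × 14.68 = 94.53 m/s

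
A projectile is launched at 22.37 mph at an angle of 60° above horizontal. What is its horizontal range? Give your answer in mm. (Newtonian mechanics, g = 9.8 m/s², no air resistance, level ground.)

v₀ = 22.37 mph × 0.44704 = 10.00028 m/s
R = v₀² × sin(2θ) / g = 10.00028² × sin(2 × 60°) / 9.8 = 100.0056 × 0.8660254 / 9.8 = 8.837489 m
R = 8.837489 m / 0.001 = 8837 mm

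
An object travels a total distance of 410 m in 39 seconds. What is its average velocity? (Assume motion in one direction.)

v_avg = Δd / Δt = 410 / 39 = 10.51 m/s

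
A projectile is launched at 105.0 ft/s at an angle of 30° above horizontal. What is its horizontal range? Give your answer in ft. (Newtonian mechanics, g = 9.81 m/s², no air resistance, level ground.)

v₀ = 105.0 ft/s × 0.3048 = 32.004 m/s
R = v₀² × sin(2θ) / g = 32.004² × sin(2 × 30°) / 9.81 = 1024.26 × 0.866025 / 9.81 = 90.4215 m
R = 90.4215 m / 0.3048 = 296.7 ft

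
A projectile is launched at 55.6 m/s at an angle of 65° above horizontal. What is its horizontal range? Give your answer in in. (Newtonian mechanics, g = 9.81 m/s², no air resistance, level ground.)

R = v₀² × sin(2θ) / g = 55.6² × sin(2 × 65°) / 9.81 = 3091.36 × 0.766044 / 9.81 = 241.398 m
R = 241.398 m / 0.0254 = 9504 in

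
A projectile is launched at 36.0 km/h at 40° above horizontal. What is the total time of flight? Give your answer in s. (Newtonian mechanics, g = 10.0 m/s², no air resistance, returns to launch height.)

v₀ = 36.0 km/h × 0.2777777777777778 = 10.0 m/s
T = 2 × v₀ × sin(θ) / g = 2 × 10.0 × sin(40°) / 10.0 = 2 × 10.0 × 0.642788 / 10.0 = 1.286 s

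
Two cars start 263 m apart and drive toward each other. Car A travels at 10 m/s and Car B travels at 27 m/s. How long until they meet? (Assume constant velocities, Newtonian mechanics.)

Combined speed: v_combined = 10 + 27 = 37 m/s
Time to meet: t = d/v_combined = 263/37 = 7.11 s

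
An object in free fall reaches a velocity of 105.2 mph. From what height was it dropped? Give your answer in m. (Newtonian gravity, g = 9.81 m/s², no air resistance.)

v = 105.2 mph × 0.44704 = 47.0286 m/s
h = v² / (2g) = 47.0286² / (2 × 9.81) = 112.7 m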